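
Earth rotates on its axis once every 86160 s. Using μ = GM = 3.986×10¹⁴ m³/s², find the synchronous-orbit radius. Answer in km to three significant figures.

A synchronous orbit has period T, so by Kepler's third law a = (μT²/4π²)^(1/3).
μT²/4π² = 3.986×10¹⁴ × (8.616×10⁴)² / 39.48 = 7.495×10²² m³.
a = 4.216×10⁷ m = 42163 km.

r_sync ≈ 42200 km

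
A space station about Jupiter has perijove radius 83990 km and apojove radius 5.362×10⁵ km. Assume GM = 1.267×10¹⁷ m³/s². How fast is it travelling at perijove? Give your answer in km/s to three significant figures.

v ≈ 51.1 km/s

Semi-major axis a = (r_p + r_a)/2 = 3.1010×10⁵ km = 3.101×10⁸ m.
Vis-viva: v² = μ(2/r − 1/a) = 1.267×10¹⁷ × (2.381×10⁻⁸ − 3.225×10⁻⁹) = 2.608×10⁹ m²/s².
v = 51070 m/s = 51.07 km/s.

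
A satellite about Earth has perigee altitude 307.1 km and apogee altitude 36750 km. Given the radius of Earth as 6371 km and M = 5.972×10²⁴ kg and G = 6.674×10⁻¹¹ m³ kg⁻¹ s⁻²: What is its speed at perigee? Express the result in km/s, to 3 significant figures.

μ = GM = 6.674×10⁻¹¹ × 5.972×10²⁴ = 3.986×10¹⁴ m³/s².
r_p = 6371 + 307.1 = 6678.1 km = 6.6781×10⁶ m.
r_a = 6371 + 36750 = 43121 km = 4.3121×10⁷ m.
Semi-major axis a = (r_p + r_a)/2 = 24900 km = 2.490×10⁷ m.
Vis-viva: v² = μ(2/r − 1/a) = 3.986×10¹⁴ × (2.995×10⁻⁷ − 4.016×10⁻⁸) = 1.034×10⁸ m²/s².
v = 10170 m/s = 10.17 km/s.

v ≈ 10.2 km/s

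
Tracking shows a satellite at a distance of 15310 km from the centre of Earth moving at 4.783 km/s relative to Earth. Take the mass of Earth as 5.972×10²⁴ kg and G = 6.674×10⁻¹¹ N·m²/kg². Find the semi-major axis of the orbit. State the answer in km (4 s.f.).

a ≈ 13650 km

μ = GM = 6.674×10⁻¹¹ × 5.972×10²⁴ = 3.986×10¹⁴ m³/s².
r = 1.531×10⁷ m.
Specific orbital energy ε = v²/2 − μ/r = (4783)²/2 − 3.986×10¹⁴/1.531×10⁷ = -1.459×10⁷ J/kg.
Since ε = −μ/(2a), a = −μ/(2ε) = 1.365×10⁷ m = 13655 km.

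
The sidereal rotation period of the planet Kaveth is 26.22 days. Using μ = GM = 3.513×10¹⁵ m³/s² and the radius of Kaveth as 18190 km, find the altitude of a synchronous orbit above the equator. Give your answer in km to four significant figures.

T = 26.22 days = 2.265×10⁶ s.
A synchronous orbit has period T, so by Kepler's third law a = (μT²/4π²)^(1/3).
μT²/4π² = 3.513×10¹⁵ × (2.265×10⁶)² / 39.48 = 4.567×10²⁶ m³.
a = 7.701×10⁸ m = 7.7008×10⁵ km.
Altitude h = a − R = 7.7008×10⁵ − 18190 = 7.5189×10⁵ km.

h_sync ≈ 7.519×10⁵ km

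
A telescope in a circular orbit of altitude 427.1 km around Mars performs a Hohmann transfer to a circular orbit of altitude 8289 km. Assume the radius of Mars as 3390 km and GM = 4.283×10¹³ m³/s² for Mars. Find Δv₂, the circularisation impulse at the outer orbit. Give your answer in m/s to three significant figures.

r₁ = 3390 + 427.1 = 3817.1 km = 3.8171×10⁶ m.
r₂ = 3390 + 8289 = 11679 km = 1.1679×10⁷ m.
Transfer ellipse a_t = (r₁ + r₂)/2 = 7.748×10⁶ m.
At r₁: circular v_c1 = √(μ/r₁) = 3350 m/s; transfer-periapsis v_p = √[μ(2/r₁ − 1/a_t)] = 4113 m/s.
At r₂: circular v_c2 = √(μ/r₂) = 1915 m/s; transfer-apoapsis v_a = √[μ(2/r₂ − 1/a_t)] = 1344 m/s.
Δv₂ = v_c2 − v_a = 570.9 m/s.

Δv ≈ 571 m/s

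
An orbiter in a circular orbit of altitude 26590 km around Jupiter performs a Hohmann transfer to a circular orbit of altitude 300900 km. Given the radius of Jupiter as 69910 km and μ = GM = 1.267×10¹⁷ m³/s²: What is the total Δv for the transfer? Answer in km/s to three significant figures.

r₁ = 69910 + 26590 = 96500 km = 9.6500×10⁷ m.
r₂ = 69910 + 300900 = 370810 km = 3.7081×10⁸ m.
Transfer ellipse a_t = (r₁ + r₂)/2 = 2.337×10⁸ m.
At r₁: circular v_c1 = √(μ/r₁) = 36230 m/s; transfer-perijove v_p = √[μ(2/r₁ − 1/a_t)] = 45650 m/s.
Δv₁ = v_p − v_c1 = 9412 m/s.
At r₂: circular v_c2 = √(μ/r₂) = 18480 m/s; transfer-apojove v_a = √[μ(2/r₂ − 1/a_t)] = 11880 m/s.
Δv₂ = v_c2 − v_a = 6605 m/s.
Total Δv = Δv₁ + Δv₂ = 16020 m/s = 16.02 km/s.

Δv_total ≈ 16.0 km/s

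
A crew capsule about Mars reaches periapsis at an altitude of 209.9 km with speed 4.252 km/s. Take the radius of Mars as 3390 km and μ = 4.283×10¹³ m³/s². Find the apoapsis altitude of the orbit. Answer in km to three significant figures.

r_p = 3390 + 209.9 = 3599.9 km = 3.600×10⁶ m.
Specific energy ε = v²/2 − μ/r = -2.858×10⁶ J/kg, so a = −μ/(2ε) = 7.494×10⁶ m.
The apsides satisfy r_p + r_a = 2a, so the apoapsis radius is 2a − r_p = 1.139×10⁷ m = 11387 km.
Apoapsis altitude = 11387 − 3390 = 7997.1 km.

apoapsis altitude ≈ 8000 km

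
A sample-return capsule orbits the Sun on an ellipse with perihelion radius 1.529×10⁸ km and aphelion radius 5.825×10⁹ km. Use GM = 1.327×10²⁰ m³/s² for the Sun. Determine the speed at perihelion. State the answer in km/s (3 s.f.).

Semi-major axis a = (r_p + r_a)/2 = 2.9890×10⁹ km = 2.989×10¹² m.
Vis-viva: v² = μ(2/r − 1/a) = 1.327×10²⁰ × (1.308×10⁻¹¹ − 3.346×10⁻¹³) = 1.691×10⁹ m²/s².
v = 41130 m/s = 41.13 km/s.

v ≈ 41.1 km/s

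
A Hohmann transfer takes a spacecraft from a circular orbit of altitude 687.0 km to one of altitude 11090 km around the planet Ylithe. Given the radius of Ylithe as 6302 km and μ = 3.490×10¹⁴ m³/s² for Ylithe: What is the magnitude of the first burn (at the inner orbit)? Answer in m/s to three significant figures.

r₁ = 6302 + 687.0 = 6989.0 km = 6.9890×10⁶ m.
r₂ = 6302 + 11090 = 17392 km = 1.7392×10⁷ m.
Transfer ellipse a_t = (r₁ + r₂)/2 = 1.219×10⁷ m.
At r₁: circular v_c1 = √(μ/r₁) = 7067 m/s; transfer-periapsis v_p = √[μ(2/r₁ − 1/a_t)] = 8441 m/s.
Δv₁ = v_p − v_c1 = 1374 m/s.

Δv ≈ 1370 m/s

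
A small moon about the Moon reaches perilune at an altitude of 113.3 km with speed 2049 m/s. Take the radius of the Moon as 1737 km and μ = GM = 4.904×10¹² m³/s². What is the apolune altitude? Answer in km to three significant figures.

apolune altitude ≈ 5310 km

r_p = 1737 + 113.3 = 1850.3 km = 1.850×10⁶ m.
Specific energy ε = v²/2 − μ/r = -5.512×10⁵ J/kg, so a = −μ/(2ε) = 4.449×10⁶ m.
The apsides satisfy r_p + r_a = 2a, so the apolune radius is 2a − r_p = 7.047×10⁶ m = 7047.0 km.
Apolune altitude = 7047.0 − 1737 = 5310.0 km.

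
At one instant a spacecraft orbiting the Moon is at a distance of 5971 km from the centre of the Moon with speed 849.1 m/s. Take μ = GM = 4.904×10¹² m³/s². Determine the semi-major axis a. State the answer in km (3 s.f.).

a ≈ 5320 km

r = 5.971×10⁶ m.
Specific orbital energy ε = v²/2 − μ/r = (849.1)²/2 − 4.904×10¹²/5.971×10⁶ = -4.608×10⁵ J/kg.
Since ε = −μ/(2a), a = −μ/(2ε) = 5.321×10⁶ m = 5321.0 km.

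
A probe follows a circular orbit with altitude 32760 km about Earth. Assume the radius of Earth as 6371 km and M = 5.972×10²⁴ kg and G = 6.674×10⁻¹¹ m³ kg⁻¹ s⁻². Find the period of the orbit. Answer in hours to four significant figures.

μ = GM = 6.674×10⁻¹¹ × 5.972×10²⁴ = 3.986×10¹⁴ m³/s².
r = 6371 + 32760 = 39131 km = 3.9131×10⁷ m.
Kepler's third law: T = 2π√(r³/μ) = 2π√((3.913×10⁷)³ / 3.986×10¹⁴).
r³/μ = 1.503×10⁸ s², so T = 2π × 1.226×10⁴ = 7.704×10⁴ s.
Converting: 7.704×10⁴ s ÷ 3600 = 21.40 hours.

T ≈ 21.40 hours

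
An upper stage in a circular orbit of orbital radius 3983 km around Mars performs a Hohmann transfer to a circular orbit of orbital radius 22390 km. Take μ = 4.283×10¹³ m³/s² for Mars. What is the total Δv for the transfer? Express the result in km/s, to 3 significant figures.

r₁ = 3983 km = 3.983×10⁶ m.
r₂ = 22390 km = 2.239×10⁷ m.
Transfer ellipse a_t = (r₁ + r₂)/2 = 1.319×10⁷ m.
At r₁: circular v_c1 = √(μ/r₁) = 3279 m/s; transfer-periapsis v_p = √[μ(2/r₁ − 1/a_t)] = 4273 m/s.
Δv₁ = v_p − v_c1 = 993.8 m/s.
At r₂: circular v_c2 = √(μ/r₂) = 1383 m/s; transfer-apoapsis v_a = √[μ(2/r₂ − 1/a_t)] = 760.1 m/s.
Δv₂ = v_c2 − v_a = 622.9 m/s.
Total Δv = Δv₁ + Δv₂ = 1617 m/s = 1.617 km/s.

Δv_total ≈ 1.62 km/s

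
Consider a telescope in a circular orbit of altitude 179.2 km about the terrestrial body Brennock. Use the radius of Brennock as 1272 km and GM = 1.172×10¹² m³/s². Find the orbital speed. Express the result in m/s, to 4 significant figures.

r = 1272 + 179.2 = 1451.2 km = 1.4512×10⁶ m.
For a circular orbit v = √(μ/r) = √(1.172×10¹² / 1.451×10⁶) = √(8.076×10⁵) = 898.7 m/s.

v ≈ 898.7 m/s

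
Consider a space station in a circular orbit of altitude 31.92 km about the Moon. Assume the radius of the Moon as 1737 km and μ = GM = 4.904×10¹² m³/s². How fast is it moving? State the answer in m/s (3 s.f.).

v ≈ 1670 m/s

r = 1737 + 31.92 = 1768.9 km = 1.7689×10⁶ m.
For a circular orbit v = √(μ/r) = √(4.904×10¹² / 1.769×10⁶) = √(2.772×10⁶) = 1665 m/s.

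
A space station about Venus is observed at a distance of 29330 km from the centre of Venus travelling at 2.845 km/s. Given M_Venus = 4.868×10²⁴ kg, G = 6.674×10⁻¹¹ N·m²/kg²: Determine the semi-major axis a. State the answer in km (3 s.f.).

μ = GM = 6.674×10⁻¹¹ × 4.868×10²⁴ = 3.249×10¹⁴ m³/s².
r = 2.933×10⁷ m.
Vis-viva rearranged: 1/a = 2/r − v²/μ = 6.819×10⁻⁸ − 2.491×10⁻⁸ = 4.328×10⁻⁸ m⁻¹.
a = 2.311×10⁷ m = 23107 km.

a ≈ 23100 km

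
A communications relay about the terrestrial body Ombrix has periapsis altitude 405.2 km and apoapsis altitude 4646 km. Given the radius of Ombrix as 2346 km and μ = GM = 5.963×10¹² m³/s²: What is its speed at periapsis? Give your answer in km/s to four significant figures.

r_p = 2346 + 405.2 = 2751.2 km = 2.7512×10⁶ m.
r_a = 2346 + 4646 = 6992.0 km = 6.9920×10⁶ m.
Semi-major axis a = (r_p + r_a)/2 = 4871.6 km = 4.872×10⁶ m.
Vis-viva: v² = μ(2/r − 1/a) = 5.963×10¹² × (7.270×10⁻⁷ − 2.053×10⁻⁷) = 3.111×10⁶ m²/s².
v = 1764 m/s = 1.764 km/s.

v ≈ 1.764 km/s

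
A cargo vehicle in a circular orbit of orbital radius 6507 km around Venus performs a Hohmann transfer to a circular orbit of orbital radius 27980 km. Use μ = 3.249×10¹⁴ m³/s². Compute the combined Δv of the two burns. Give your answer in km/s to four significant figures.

Δv_total ≈ 3.249 km/s

r₁ = 6507 km = 6.507×10⁶ m.
r₂ = 27980 km = 2.798×10⁷ m.
Transfer ellipse a_t = (r₁ + r₂)/2 = 1.724×10⁷ m.
At r₁: circular v_c1 = √(μ/r₁) = 7066 m/s; transfer-periapsis v_p = √[μ(2/r₁ − 1/a_t)] = 9001 m/s.
Δv₁ = v_p − v_c1 = 1935 m/s.
At r₂: circular v_c2 = √(μ/r₂) = 3408 m/s; transfer-apoapsis v_a = √[μ(2/r₂ − 1/a_t)] = 2093 m/s.
Δv₂ = v_c2 − v_a = 1314 m/s.
Total Δv = Δv₁ + Δv₂ = 3249 m/s = 3.249 km/s.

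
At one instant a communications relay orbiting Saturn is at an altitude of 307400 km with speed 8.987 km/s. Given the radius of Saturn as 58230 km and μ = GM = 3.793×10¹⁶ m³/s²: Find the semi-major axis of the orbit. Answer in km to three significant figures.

r = 58230 + 307400 = 3.6563×10⁵ km = 3.656×10⁸ m.
Vis-viva rearranged: 1/a = 2/r − v²/μ = 5.470×10⁻⁹ − 2.129×10⁻⁹ = 3.341×10⁻⁹ m⁻¹.
a = 2.993×10⁸ m = 2.9934×10⁵ km.

a ≈ 2.99×10⁵ km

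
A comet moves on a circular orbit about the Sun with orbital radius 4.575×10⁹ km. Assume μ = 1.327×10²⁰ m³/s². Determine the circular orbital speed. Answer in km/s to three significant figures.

v ≈ 5.39 km/s

r = 4.575×10⁹ km = 4.575×10¹² m.
For a circular orbit v = √(μ/r) = √(1.327×10²⁰ / 4.575×10¹²) = √(2.901×10⁷) = 5386 m/s.
That is 5.386 km/s.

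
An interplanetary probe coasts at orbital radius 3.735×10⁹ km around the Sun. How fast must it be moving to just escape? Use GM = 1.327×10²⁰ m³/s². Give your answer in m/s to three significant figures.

v_esc ≈ 8430 m/s

r = 3.735×10⁹ km = 3.735×10¹² m.
Escape speed v_esc = √(2μ/r) = √(2 × 1.327×10²⁰ / 3.735×10¹²) = √(7.106×10⁷) = 8430 m/s.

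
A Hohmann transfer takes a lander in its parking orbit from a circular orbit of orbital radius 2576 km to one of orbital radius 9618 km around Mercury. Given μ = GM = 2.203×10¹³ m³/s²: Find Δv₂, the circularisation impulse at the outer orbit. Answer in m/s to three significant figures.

Δv ≈ 530 m/s

r₁ = 2576 km = 2.576×10⁶ m.
r₂ = 9618 km = 9.618×10⁶ m.
Transfer ellipse a_t = (r₁ + r₂)/2 = 6.097×10⁶ m.
At r₁: circular v_c1 = √(μ/r₁) = 2924 m/s; transfer-periherm v_p = √[μ(2/r₁ − 1/a_t)] = 3673 m/s.
At r₂: circular v_c2 = √(μ/r₂) = 1513 m/s; transfer-apoherm v_a = √[μ(2/r₂ − 1/a_t)] = 983.7 m/s.
Δv₂ = v_c2 − v_a = 529.7 m/s.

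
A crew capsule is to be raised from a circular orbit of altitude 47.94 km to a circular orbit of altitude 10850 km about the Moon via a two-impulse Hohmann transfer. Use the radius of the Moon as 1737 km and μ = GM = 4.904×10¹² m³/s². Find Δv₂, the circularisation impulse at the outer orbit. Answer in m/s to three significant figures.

Δv ≈ 313 m/s

r₁ = 1737 + 47.94 = 1784.9 km = 1.7849×10⁶ m.
r₂ = 1737 + 10850 = 12587 km = 1.2587×10⁷ m.
Transfer ellipse a_t = (r₁ + r₂)/2 = 7.186×10⁶ m.
At r₁: circular v_c1 = √(μ/r₁) = 1658 m/s; transfer-perilune v_p = √[μ(2/r₁ − 1/a_t)] = 2194 m/s.
At r₂: circular v_c2 = √(μ/r₂) = 624.2 m/s; transfer-apolune v_a = √[μ(2/r₂ − 1/a_t)] = 311.1 m/s.
Δv₂ = v_c2 − v_a = 313.1 m/s.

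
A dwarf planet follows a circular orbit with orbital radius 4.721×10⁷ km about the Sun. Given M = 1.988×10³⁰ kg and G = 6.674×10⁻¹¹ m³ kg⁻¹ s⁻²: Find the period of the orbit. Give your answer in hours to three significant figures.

T ≈ 1550 hours

μ = GM = 6.674×10⁻¹¹ × 1.988×10³⁰ = 1.327×10²⁰ m³/s².
r = 4.721×10⁷ km = 4.721×10¹⁰ m.
Kepler's third law: T = 2π√(r³/μ) = 2π√((4.721×10¹⁰)³ / 1.327×10²⁰).
r³/μ = 7.930×10¹¹ s², so T = 2π × 8.905×10⁵ = 5.595×10⁶ s.
Converting: 5.595×10⁶ s ÷ 3600 = 1554 hours.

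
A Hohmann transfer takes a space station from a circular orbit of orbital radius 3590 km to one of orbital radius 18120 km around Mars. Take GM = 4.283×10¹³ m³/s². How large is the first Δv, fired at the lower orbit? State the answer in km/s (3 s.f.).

Δv ≈ 1.01 km/s

r₁ = 3590 km = 3.590×10⁶ m.
r₂ = 18120 km = 1.812×10⁷ m.
Transfer ellipse a_t = (r₁ + r₂)/2 = 1.086×10⁷ m.
At r₁: circular v_c1 = √(μ/r₁) = 3454 m/s; transfer-periapsis v_p = √[μ(2/r₁ − 1/a_t)] = 4463 m/s.
Δv₁ = v_p − v_c1 = 1009 m/s.
= 1.009 km/s.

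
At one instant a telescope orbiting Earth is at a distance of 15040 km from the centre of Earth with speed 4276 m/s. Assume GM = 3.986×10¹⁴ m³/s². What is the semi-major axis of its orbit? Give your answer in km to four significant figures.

a ≈ 11480 km

r = 1.504×10⁷ m.
Vis-viva rearranged: 1/a = 2/r − v²/μ = 1.330×10⁻⁷ − 4.587×10⁻⁸ = 8.711×10⁻⁸ m⁻¹.
a = 1.148×10⁷ m = 11480 km.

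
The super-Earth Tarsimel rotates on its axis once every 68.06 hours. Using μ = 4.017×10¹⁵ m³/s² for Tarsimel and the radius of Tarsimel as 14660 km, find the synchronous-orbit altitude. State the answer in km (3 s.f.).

h_sync ≈ 1.68×10⁵ km

T = 68.06 hours = 2.450×10⁵ s.
A synchronous orbit has period T, so by Kepler's third law a = (μT²/4π²)^(1/3).
μT²/4π² = 4.017×10¹⁵ × (2.450×10⁵)² / 39.48 = 6.108×10²⁴ m³.
a = 1.828×10⁸ m = 1.8280×10⁵ km.
Altitude h = a − R = 1.8280×10⁵ − 14660 = 1.6814×10⁵ km.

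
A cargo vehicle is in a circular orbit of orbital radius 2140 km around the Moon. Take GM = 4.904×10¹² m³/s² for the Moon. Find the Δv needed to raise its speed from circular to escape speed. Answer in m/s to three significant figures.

r = 2140 km = 2.140×10⁶ m.
Circular speed v_c = √(μ/r) = 1514 m/s.
Escape speed v_esc = √(2μ/r) = √2 × v_c = 2141 m/s.
Δv = v_esc − v_c = 627.0 m/s.

Δv ≈ 627 m/s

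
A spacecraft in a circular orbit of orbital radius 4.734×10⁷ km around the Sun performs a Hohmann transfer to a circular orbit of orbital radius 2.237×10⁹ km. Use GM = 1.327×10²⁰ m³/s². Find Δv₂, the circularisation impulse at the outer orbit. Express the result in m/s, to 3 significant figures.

Δv ≈ 6130 m/s

r₁ = 4.734×10⁷ km = 4.734×10¹⁰ m.
r₂ = 2.237×10⁹ km = 2.237×10¹² m.
Transfer ellipse a_t = (r₁ + r₂)/2 = 1.142×10¹² m.
At r₁: circular v_c1 = √(μ/r₁) = 52940 m/s; transfer-perihelion v_p = √[μ(2/r₁ − 1/a_t)] = 74100 m/s.
At r₂: circular v_c2 = √(μ/r₂) = 7702 m/s; transfer-aphelion v_a = √[μ(2/r₂ − 1/a_t)] = 1568 m/s.
Δv₂ = v_c2 − v_a = 6134 m/s.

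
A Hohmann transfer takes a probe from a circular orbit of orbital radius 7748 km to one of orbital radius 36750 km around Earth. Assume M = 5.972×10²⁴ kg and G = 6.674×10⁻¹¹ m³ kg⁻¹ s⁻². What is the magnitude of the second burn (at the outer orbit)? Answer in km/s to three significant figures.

Δv ≈ 1.35 km/s

μ = GM = 6.674×10⁻¹¹ × 5.972×10²⁴ = 3.986×10¹⁴ m³/s².
r₁ = 7748 km = 7.748×10⁶ m.
r₂ = 36750 km = 3.675×10⁷ m.
Transfer ellipse a_t = (r₁ + r₂)/2 = 2.225×10⁷ m.
At r₁: circular v_c1 = √(μ/r₁) = 7172 m/s; transfer-perigee v_p = √[μ(2/r₁ − 1/a_t)] = 9218 m/s.
At r₂: circular v_c2 = √(μ/r₂) = 3293 m/s; transfer-apogee v_a = √[μ(2/r₂ − 1/a_t)] = 1943 m/s.
Δv₂ = v_c2 − v_a = 1350 m/s.
= 1.350 km/s.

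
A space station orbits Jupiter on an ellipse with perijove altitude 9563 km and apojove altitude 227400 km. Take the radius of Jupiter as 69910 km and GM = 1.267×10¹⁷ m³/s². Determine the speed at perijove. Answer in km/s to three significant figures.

v ≈ 50.2 km/s

r_p = 69910 + 9563 = 79473 km = 7.9473×10⁷ m.
r_a = 69910 + 227400 = 297310 km = 2.9731×10⁸ m.
Semi-major axis a = (r_p + r_a)/2 = 1.8839×10⁵ km = 1.884×10⁸ m.
Vis-viva: v² = μ(2/r − 1/a) = 1.267×10¹⁷ × (2.517×10⁻⁸ − 5.308×10⁻⁹) = 2.516×10⁹ m²/s².
v = 50160 m/s = 50.16 km/s.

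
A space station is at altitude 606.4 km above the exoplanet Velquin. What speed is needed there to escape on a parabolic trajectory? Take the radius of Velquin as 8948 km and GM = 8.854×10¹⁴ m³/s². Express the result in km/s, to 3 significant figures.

v_esc ≈ 13.6 km/s

r = 8948 + 606.4 = 9554.4 km = 9.5544×10⁶ m.
Escape speed v_esc = √(2μ/r) = √(2 × 8.854×10¹⁴ / 9.554×10⁶) = √(1.853×10⁸) = 13610 m/s.
= 13.61 km/s.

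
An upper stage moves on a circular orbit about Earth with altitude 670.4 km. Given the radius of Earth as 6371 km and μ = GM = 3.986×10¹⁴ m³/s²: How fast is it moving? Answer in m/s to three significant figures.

v ≈ 7520 m/s

r = 6371 + 670.4 = 7041.4 km = 7.0414×10⁶ m.
For a circular orbit v = √(μ/r) = √(3.986×10¹⁴ / 7.041×10⁶) = √(5.661×10⁷) = 7524 m/s.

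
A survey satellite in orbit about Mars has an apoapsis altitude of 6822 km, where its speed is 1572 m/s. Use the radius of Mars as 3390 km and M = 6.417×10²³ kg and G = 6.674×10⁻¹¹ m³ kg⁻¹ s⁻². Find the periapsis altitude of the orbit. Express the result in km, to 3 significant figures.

μ = GM = 6.674×10⁻¹¹ × 6.417×10²³ = 4.283×10¹³ m³/s².
r_a = 3390 + 6822 = 10212 km = 1.021×10⁷ m.
Specific energy ε = v²/2 − μ/r = -2.958×10⁶ J/kg, so a = −μ/(2ε) = 7.239×10⁶ m.
The apsides satisfy r_p + r_a = 2a, so the periapsis radius is 2a − r_a = 4.265×10⁶ m = 4265.4 km.
Periapsis altitude = 4265.4 − 3390 = 875.38 km.

periapsis altitude ≈ 875 km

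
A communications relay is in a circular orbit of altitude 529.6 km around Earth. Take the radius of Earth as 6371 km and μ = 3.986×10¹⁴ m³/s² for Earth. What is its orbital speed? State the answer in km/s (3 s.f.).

r = 6371 + 529.6 = 6900.6 km = 6.9006×10⁶ m.
For a circular orbit v = √(μ/r) = √(3.986×10¹⁴ / 6.901×10⁶) = √(5.776×10⁷) = 7600 m/s.
That is 7.600 km/s.

v ≈ 7.60 km/s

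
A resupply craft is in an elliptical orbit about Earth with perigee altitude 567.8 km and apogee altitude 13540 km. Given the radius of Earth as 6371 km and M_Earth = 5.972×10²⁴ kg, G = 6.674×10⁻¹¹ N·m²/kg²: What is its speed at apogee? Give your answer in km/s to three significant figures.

v ≈ 3.22 km/s

μ = GM = 6.674×10⁻¹¹ × 5.972×10²⁴ = 3.986×10¹⁴ m³/s².
r_p = 6371 + 567.8 = 6938.8 km = 6.9388×10⁶ m.
r_a = 6371 + 13540 = 19911 km = 1.9911×10⁷ m.
Semi-major axis a = (r_p + r_a)/2 = 13425 km = 1.342×10⁷ m.
Vis-viva: v² = μ(2/r − 1/a) = 3.986×10¹⁴ × (1.004×10⁻⁷ − 7.449×10⁻⁸) = 1.035×10⁷ m²/s².
v = 3217 m/s = 3.217 km/s.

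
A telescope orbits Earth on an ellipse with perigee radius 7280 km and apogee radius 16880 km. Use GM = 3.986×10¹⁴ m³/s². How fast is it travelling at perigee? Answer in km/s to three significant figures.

Semi-major axis a = (r_p + r_a)/2 = 12080 km = 1.208×10⁷ m.
Vis-viva: v² = μ(2/r − 1/a) = 3.986×10¹⁴ × (2.747×10⁻⁷ − 8.278×10⁻⁸) = 7.651×10⁷ m²/s².
v = 8747 m/s = 8.747 km/s.

v ≈ 8.75 km/s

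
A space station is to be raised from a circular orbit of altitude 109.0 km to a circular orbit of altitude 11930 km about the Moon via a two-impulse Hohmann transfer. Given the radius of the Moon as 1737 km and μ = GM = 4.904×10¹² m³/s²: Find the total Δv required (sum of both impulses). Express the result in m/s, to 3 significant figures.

r₁ = 1737 + 109.0 = 1846.0 km = 1.8460×10⁶ m.
r₂ = 1737 + 11930 = 13667 km = 1.3667×10⁷ m.
Transfer ellipse a_t = (r₁ + r₂)/2 = 7.756×10⁶ m.
At r₁: circular v_c1 = √(μ/r₁) = 1630 m/s; transfer-perilune v_p = √[μ(2/r₁ − 1/a_t)] = 2164 m/s.
Δv₁ = v_p − v_c1 = 533.6 m/s.
At r₂: circular v_c2 = √(μ/r₂) = 599.0 m/s; transfer-apolune v_a = √[μ(2/r₂ − 1/a_t)] = 292.2 m/s.
Δv₂ = v_c2 − v_a = 306.8 m/s.
Total Δv = Δv₁ + Δv₂ = 840.4 m/s.

Δv_total ≈ 840 m/s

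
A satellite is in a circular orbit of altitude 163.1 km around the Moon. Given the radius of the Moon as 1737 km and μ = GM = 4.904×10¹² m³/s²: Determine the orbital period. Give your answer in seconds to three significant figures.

r = 1737 + 163.1 = 1900.1 km = 1.9001×10⁶ m.
Kepler's third law: T = 2π√(r³/μ) = 2π√((1.900×10⁶)³ / 4.904×10¹²).
r³/μ = 1.399×10⁶ s², so T = 2π × 1.183×10³ = 7.431×10³ s.

T ≈ 7430 seconds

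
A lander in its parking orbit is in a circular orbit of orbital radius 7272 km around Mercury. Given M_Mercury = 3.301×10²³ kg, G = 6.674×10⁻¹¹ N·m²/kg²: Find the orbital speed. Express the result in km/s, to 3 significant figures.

v ≈ 1.74 km/s

μ = GM = 6.674×10⁻¹¹ × 3.301×10²³ = 2.203×10¹³ m³/s².
r = 7272 km = 7.272×10⁶ m.
For a circular orbit v = √(μ/r) = √(2.203×10¹³ / 7.272×10⁶) = √(3.030×10⁶) = 1741 m/s.
That is 1.741 km/s.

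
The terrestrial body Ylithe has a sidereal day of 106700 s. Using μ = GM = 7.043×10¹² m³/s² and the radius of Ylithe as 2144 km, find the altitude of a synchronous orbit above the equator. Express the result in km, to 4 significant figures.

A synchronous orbit has period T, so by Kepler's third law a = (μT²/4π²)^(1/3).
μT²/4π² = 7.043×10¹² × (1.067×10⁵)² / 39.48 = 2.031×10²¹ m³.
a = 1.266×10⁷ m = 12664 km.
Altitude h = a − R = 12664 − 2144 = 10520 km.

h_sync ≈ 10520 km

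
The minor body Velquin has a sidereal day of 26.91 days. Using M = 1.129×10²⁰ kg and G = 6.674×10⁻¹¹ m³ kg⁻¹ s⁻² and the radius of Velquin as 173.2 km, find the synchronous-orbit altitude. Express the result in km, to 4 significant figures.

μ = GM = 6.674×10⁻¹¹ × 1.129×10²⁰ = 7.535×10⁹ m³/s².
T = 26.91 days = 2.325×10⁶ s.
A synchronous orbit has period T, so by Kepler's third law a = (μT²/4π²)^(1/3).
μT²/4π² = 7.535×10⁹ × (2.325×10⁶)² / 39.48 = 1.032×10²¹ m³.
a = 1.010×10⁷ m = 10105 km.
Altitude h = a − R = 10105 − 173.2 = 9931.5 km.

h_sync ≈ 9932 km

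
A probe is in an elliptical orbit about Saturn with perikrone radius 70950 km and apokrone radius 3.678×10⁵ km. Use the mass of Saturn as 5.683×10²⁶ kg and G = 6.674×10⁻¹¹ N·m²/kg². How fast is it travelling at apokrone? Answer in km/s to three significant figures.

v ≈ 5.78 km/s

μ = GM = 6.674×10⁻¹¹ × 5.683×10²⁶ = 3.793×10¹⁶ m³/s².
Semi-major axis a = (r_p + r_a)/2 = 2.1938×10⁵ km = 2.194×10⁸ m.
Vis-viva: v² = μ(2/r − 1/a) = 3.793×10¹⁶ × (5.438×10⁻⁹ − 4.558×10⁻⁹) = 3.335×10⁷ m²/s².
v = 5775 m/s = 5.775 km/s.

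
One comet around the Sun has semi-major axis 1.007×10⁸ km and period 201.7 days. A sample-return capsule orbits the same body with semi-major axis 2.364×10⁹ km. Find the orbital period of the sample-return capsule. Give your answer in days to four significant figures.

T₂ ≈ 22940 days

Kepler's third law: T² ∝ a³, so T₂ = T₁ (a₂/a₁)^(3/2).
a₂/a₁ = 23.48, (a₂/a₁)^(3/2) = 113.7.
T₂ = 201.7 × 113.7 = 22940 days.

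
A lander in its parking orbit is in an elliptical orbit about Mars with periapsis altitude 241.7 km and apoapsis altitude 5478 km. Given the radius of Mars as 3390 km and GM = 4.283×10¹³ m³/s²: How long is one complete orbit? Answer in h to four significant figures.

T ≈ 4.167 h

r_p = 3390 + 241.7 = 3631.7 km = 3.6317×10⁶ m.
r_a = 3390 + 5478 = 8868.0 km = 8.8680×10⁶ m.
Semi-major axis a = (r_p + r_a)/2 = (3631.7 + 8868.0)/2 = 6249.9 km = 6.250×10⁶ m.
By Kepler's third law T = 2π√(a³/μ) = 2π × 2.387×10³ = 1.500×10⁴ s.
= 4.167 h.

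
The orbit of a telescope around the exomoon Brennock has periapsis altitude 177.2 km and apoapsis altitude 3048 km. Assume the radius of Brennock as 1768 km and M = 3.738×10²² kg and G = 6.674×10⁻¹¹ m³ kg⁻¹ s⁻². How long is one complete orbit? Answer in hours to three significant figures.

μ = GM = 6.674×10⁻¹¹ × 3.738×10²² = 2.495×10¹² m³/s².
r_p = 1768 + 177.2 = 1945.2 km = 1.9452×10⁶ m.
r_a = 1768 + 3048 = 4816.0 km = 4.8160×10⁶ m.
Semi-major axis a = (r_p + r_a)/2 = (1945.2 + 4816.0)/2 = 3380.6 km = 3.381×10⁶ m.
By Kepler's third law T = 2π√(a³/μ) = 2π × 3.935×10³ = 2.473×10⁴ s.
= 6.868 hours.

T ≈ 6.87 hours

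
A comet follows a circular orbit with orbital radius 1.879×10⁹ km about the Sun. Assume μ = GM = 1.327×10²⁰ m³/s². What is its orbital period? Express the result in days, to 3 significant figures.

r = 1.879×10⁹ km = 1.879×10¹² m.
Kepler's third law: T = 2π√(r³/μ) = 2π√((1.879×10¹²)³ / 1.327×10²⁰).
r³/μ = 4.999×10¹⁶ s², so T = 2π × 2.236×10⁸ = 1.405×10⁹ s.
Converting: 1.405×10⁹ s ÷ 86400 = 16260 days.

T ≈ 16300 days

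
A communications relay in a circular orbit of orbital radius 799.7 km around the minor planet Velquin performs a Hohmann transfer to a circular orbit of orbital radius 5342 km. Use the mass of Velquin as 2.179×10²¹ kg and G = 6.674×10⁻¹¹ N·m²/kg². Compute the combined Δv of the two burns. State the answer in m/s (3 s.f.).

Δv_total ≈ 217 m/s

μ = GM = 6.674×10⁻¹¹ × 2.179×10²¹ = 1.454×10¹¹ m³/s².
r₁ = 799.7 km = 7.997×10⁵ m.
r₂ = 5342 km = 5.342×10⁶ m.
Transfer ellipse a_t = (r₁ + r₂)/2 = 3.071×10⁶ m.
At r₁: circular v_c1 = √(μ/r₁) = 426.4 m/s; transfer-periapsis v_p = √[μ(2/r₁ − 1/a_t)] = 562.4 m/s.
Δv₁ = v_p − v_c1 = 136.0 m/s.
At r₂: circular v_c2 = √(μ/r₂) = 165.0 m/s; transfer-apoapsis v_a = √[μ(2/r₂ − 1/a_t)] = 84.20 m/s.
Δv₂ = v_c2 − v_a = 80.80 m/s.
Total Δv = Δv₁ + Δv₂ = 216.8 m/s.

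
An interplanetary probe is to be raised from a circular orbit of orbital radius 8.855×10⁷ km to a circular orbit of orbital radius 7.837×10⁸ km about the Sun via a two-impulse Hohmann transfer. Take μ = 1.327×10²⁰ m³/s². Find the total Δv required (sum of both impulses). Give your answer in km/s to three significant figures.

Δv_total ≈ 20.3 km/s

r₁ = 8.855×10⁷ km = 8.855×10¹⁰ m.
r₂ = 7.837×10⁸ km = 7.837×10¹¹ m.
Transfer ellipse a_t = (r₁ + r₂)/2 = 4.361×10¹¹ m.
At r₁: circular v_c1 = √(μ/r₁) = 38710 m/s; transfer-perihelion v_p = √[μ(2/r₁ − 1/a_t)] = 51890 m/s.
Δv₁ = v_p − v_c1 = 13180 m/s.
At r₂: circular v_c2 = √(μ/r₂) = 13010 m/s; transfer-aphelion v_a = √[μ(2/r₂ − 1/a_t)] = 5863 m/s.
Δv₂ = v_c2 − v_a = 7149 m/s.
Total Δv = Δv₁ + Δv₂ = 20330 m/s = 20.33 km/s.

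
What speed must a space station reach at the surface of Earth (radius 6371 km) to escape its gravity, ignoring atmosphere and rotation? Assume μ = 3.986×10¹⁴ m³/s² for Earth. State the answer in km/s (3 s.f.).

r = R = 6.371×10⁶ m.
Escape speed v_esc = √(2μ/r) = √(2 × 3.986×10¹⁴ / 6.371×10⁶) = √(1.251×10⁸) = 11190 m/s.
= 11.19 km/s.

v_esc ≈ 11.2 km/s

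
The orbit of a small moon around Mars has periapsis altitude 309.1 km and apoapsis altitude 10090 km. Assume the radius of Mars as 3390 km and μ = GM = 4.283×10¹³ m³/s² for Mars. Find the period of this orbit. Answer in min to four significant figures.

T ≈ 402.8 min

r_p = 3390 + 309.1 = 3699.1 km = 3.6991×10⁶ m.
r_a = 3390 + 10090 = 13480 km = 1.3480×10⁷ m.
Semi-major axis a = (r_p + r_a)/2 = (3699.1 + 13480)/2 = 8589.5 km = 8.590×10⁶ m.
By Kepler's third law T = 2π√(a³/μ) = 2π × 3.847×10³ = 2.417×10⁴ s.
= 402.8 min.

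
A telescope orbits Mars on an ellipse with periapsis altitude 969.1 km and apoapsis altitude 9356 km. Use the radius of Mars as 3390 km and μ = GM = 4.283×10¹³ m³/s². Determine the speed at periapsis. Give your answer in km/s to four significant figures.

v ≈ 3.827 km/s

r_p = 3390 + 969.1 = 4359.1 km = 4.3591×10⁶ m.
r_a = 3390 + 9356 = 12746 km = 1.2746×10⁷ m.
Semi-major axis a = (r_p + r_a)/2 = 8552.5 km = 8.553×10⁶ m.
Vis-viva: v² = μ(2/r − 1/a) = 4.283×10¹³ × (4.588×10⁻⁷ − 1.169×10⁻⁷) = 1.464×10⁷ m²/s².
v = 3827 m/s = 3.827 km/s.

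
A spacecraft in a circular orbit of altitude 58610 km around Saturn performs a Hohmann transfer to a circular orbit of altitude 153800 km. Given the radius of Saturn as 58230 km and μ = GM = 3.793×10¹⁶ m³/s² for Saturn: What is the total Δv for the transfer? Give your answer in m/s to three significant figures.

Δv_total ≈ 4540 m/s

r₁ = 58230 + 58610 = 116840 km = 1.1684×10⁸ m.
r₂ = 58230 + 153800 = 212030 km = 2.1203×10⁸ m.
Transfer ellipse a_t = (r₁ + r₂)/2 = 1.644×10⁸ m.
At r₁: circular v_c1 = √(μ/r₁) = 18020 m/s; transfer-perikrone v_p = √[μ(2/r₁ − 1/a_t)] = 20460 m/s.
Δv₁ = v_p − v_c1 = 2442 m/s.
At r₂: circular v_c2 = √(μ/r₂) = 13370 m/s; transfer-apokrone v_a = √[μ(2/r₂ − 1/a_t)] = 11270 m/s.
Δv₂ = v_c2 − v_a = 2101 m/s.
Total Δv = Δv₁ + Δv₂ = 4543 m/s.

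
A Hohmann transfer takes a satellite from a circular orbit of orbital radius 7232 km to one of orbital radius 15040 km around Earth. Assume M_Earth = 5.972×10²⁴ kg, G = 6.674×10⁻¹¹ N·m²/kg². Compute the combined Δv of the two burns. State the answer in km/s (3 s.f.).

μ = GM = 6.674×10⁻¹¹ × 5.972×10²⁴ = 3.986×10¹⁴ m³/s².
r₁ = 7232 km = 7.232×10⁶ m.
r₂ = 15040 km = 1.504×10⁷ m.
Transfer ellipse a_t = (r₁ + r₂)/2 = 1.114×10⁷ m.
At r₁: circular v_c1 = √(μ/r₁) = 7424 m/s; transfer-perigee v_p = √[μ(2/r₁ − 1/a_t)] = 8627 m/s.
Δv₁ = v_p − v_c1 = 1204 m/s.
At r₂: circular v_c2 = √(μ/r₂) = 5148 m/s; transfer-apogee v_a = √[μ(2/r₂ − 1/a_t)] = 4149 m/s.
Δv₂ = v_c2 − v_a = 999.4 m/s.
Total Δv = Δv₁ + Δv₂ = 2203 m/s = 2.203 km/s.

Δv_total ≈ 2.20 km/s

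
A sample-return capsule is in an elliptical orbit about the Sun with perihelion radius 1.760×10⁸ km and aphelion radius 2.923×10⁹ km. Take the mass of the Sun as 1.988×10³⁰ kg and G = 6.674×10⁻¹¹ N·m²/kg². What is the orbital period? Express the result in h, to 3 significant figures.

T ≈ 292000 h

μ = GM = 6.674×10⁻¹¹ × 1.988×10³⁰ = 1.327×10²⁰ m³/s².
Semi-major axis a = (r_p + r_a)/2 = (1.7600×10⁸ + 2.9230×10⁹)/2 = 1.5495×10⁹ km = 1.550×10¹² m.
By Kepler's third law T = 2π√(a³/μ) = 2π × 1.675×10⁸ = 1.052×10⁹ s.
= 2.923×10⁵ h.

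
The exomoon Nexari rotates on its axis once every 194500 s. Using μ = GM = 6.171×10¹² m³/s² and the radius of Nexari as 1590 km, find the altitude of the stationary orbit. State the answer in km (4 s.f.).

h_sync ≈ 16490 km

A synchronous orbit has period T, so by Kepler's third law a = (μT²/4π²)^(1/3).
μT²/4π² = 6.171×10¹² × (1.945×10⁵)² / 39.48 = 5.913×10²¹ m³.
a = 1.808×10⁷ m = 18083 km.
Altitude h = a − R = 18083 − 1590 = 16493 km.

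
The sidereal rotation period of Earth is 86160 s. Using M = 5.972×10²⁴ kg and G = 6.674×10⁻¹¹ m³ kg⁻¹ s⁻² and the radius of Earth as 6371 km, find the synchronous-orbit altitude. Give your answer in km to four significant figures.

h_sync ≈ 35790 km

μ = GM = 6.674×10⁻¹¹ × 5.972×10²⁴ = 3.986×10¹⁴ m³/s².
A synchronous orbit has period T, so by Kepler's third law a = (μT²/4π²)^(1/3).
μT²/4π² = 3.986×10¹⁴ × (8.616×10⁴)² / 39.48 = 7.495×10²² m³.
a = 4.216×10⁷ m = 42162 km.
Altitude h = a − R = 42162 − 6371 = 35791 km.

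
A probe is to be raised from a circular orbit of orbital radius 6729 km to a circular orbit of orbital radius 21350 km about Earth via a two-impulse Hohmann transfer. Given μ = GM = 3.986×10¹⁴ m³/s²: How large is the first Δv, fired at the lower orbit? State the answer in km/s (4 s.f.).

Δv ≈ 1.795 km/s

r₁ = 6729 km = 6.729×10⁶ m.
r₂ = 21350 km = 2.135×10⁷ m.
Transfer ellipse a_t = (r₁ + r₂)/2 = 1.404×10⁷ m.
At r₁: circular v_c1 = √(μ/r₁) = 7697 m/s; transfer-perigee v_p = √[μ(2/r₁ − 1/a_t)] = 9491 m/s.
Δv₁ = v_p − v_c1 = 1795 m/s.
= 1.795 km/s.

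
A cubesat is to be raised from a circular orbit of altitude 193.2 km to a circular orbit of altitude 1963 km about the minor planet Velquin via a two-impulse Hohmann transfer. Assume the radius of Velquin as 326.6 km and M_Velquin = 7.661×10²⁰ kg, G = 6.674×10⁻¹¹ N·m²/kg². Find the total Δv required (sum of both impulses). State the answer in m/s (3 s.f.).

Δv_total ≈ 145 m/s

μ = GM = 6.674×10⁻¹¹ × 7.661×10²⁰ = 5.113×10¹⁰ m³/s².
r₁ = 326.6 + 193.2 = 519.80 km = 5.1980×10⁵ m.
r₂ = 326.6 + 1963 = 2289.6 km = 2.2896×10⁶ m.
Transfer ellipse a_t = (r₁ + r₂)/2 = 1.405×10⁶ m.
At r₁: circular v_c1 = √(μ/r₁) = 313.6 m/s; transfer-periapsis v_p = √[μ(2/r₁ − 1/a_t)] = 400.4 m/s.
Δv₁ = v_p − v_c1 = 86.78 m/s.
At r₂: circular v_c2 = √(μ/r₂) = 149.4 m/s; transfer-apoapsis v_a = √[μ(2/r₂ − 1/a_t)] = 90.90 m/s.
Δv₂ = v_c2 − v_a = 58.53 m/s.
Total Δv = Δv₁ + Δv₂ = 145.3 m/s.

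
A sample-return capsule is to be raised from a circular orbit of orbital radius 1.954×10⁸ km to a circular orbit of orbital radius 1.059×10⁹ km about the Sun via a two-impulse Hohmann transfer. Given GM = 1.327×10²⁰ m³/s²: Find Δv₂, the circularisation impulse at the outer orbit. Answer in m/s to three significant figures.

Δv ≈ 4950 m/s

r₁ = 1.954×10⁸ km = 1.954×10¹¹ m.
r₂ = 1.059×10⁹ km = 1.059×10¹² m.
Transfer ellipse a_t = (r₁ + r₂)/2 = 6.272×10¹¹ m.
At r₁: circular v_c1 = √(μ/r₁) = 26060 m/s; transfer-perihelion v_p = √[μ(2/r₁ − 1/a_t)] = 33860 m/s.
At r₂: circular v_c2 = √(μ/r₂) = 11190 m/s; transfer-aphelion v_a = √[μ(2/r₂ − 1/a_t)] = 6248 m/s.
Δv₂ = v_c2 − v_a = 4946 m/s.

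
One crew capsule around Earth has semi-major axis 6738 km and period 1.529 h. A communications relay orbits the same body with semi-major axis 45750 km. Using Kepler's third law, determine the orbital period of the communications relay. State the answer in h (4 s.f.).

Kepler's third law: T² ∝ a³, so T₂ = T₁ (a₂/a₁)^(3/2).
a₂/a₁ = 6.790, (a₂/a₁)^(3/2) = 17.69.
T₂ = 1.529 × 17.69 = 27.05 h.

T₂ ≈ 27.05 h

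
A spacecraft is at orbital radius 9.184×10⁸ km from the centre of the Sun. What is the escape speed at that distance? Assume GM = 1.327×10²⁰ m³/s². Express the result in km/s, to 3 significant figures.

v_esc ≈ 17.0 km/s

r = 9.184×10⁸ km = 9.184×10¹¹ m.
Escape speed v_esc = √(2μ/r) = √(2 × 1.327×10²⁰ / 9.184×10¹¹) = √(2.890×10⁸) = 17000 m/s.
= 17.00 km/s.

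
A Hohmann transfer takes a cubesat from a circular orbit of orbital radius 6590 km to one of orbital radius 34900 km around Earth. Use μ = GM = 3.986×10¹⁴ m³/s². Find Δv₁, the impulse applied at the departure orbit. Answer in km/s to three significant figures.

r₁ = 6590 km = 6.590×10⁶ m.
r₂ = 34900 km = 3.490×10⁷ m.
Transfer ellipse a_t = (r₁ + r₂)/2 = 2.074×10⁷ m.
At r₁: circular v_c1 = √(μ/r₁) = 7777 m/s; transfer-perigee v_p = √[μ(2/r₁ − 1/a_t)] = 10090 m/s.
Δv₁ = v_p − v_c1 = 2310 m/s.
= 2.310 km/s.

Δv ≈ 2.31 km/s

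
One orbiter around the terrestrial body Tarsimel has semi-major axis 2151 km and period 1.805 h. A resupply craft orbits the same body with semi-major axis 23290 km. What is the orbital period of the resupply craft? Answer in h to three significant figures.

Kepler's third law: T² ∝ a³, so T₂ = T₁ (a₂/a₁)^(3/2).
a₂/a₁ = 10.83, (a₂/a₁)^(3/2) = 35.63.
T₂ = 1.805 × 35.63 = 64.31 h.

T₂ ≈ 64.3 h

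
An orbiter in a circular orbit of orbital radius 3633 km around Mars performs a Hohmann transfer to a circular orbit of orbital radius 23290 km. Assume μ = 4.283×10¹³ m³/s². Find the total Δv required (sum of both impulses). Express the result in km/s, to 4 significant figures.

r₁ = 3633 km = 3.633×10⁶ m.
r₂ = 23290 km = 2.329×10⁷ m.
Transfer ellipse a_t = (r₁ + r₂)/2 = 1.346×10⁷ m.
At r₁: circular v_c1 = √(μ/r₁) = 3434 m/s; transfer-periapsis v_p = √[μ(2/r₁ − 1/a_t)] = 4516 m/s.
Δv₁ = v_p − v_c1 = 1083 m/s.
At r₂: circular v_c2 = √(μ/r₂) = 1356 m/s; transfer-apoapsis v_a = √[μ(2/r₂ − 1/a_t)] = 704.5 m/s.
Δv₂ = v_c2 − v_a = 651.6 m/s.
Total Δv = Δv₁ + Δv₂ = 1734 m/s = 1.734 km/s.

Δv_total ≈ 1.734 km/s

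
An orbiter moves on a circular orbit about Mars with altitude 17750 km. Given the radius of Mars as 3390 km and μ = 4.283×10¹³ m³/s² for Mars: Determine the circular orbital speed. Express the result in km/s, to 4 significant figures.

r = 3390 + 17750 = 21140 km = 2.1140×10⁷ m.
For a circular orbit v = √(μ/r) = √(4.283×10¹³ / 2.114×10⁷) = √(2.026×10⁶) = 1423 m/s.
That is 1.423 km/s.

v ≈ 1.423 km/s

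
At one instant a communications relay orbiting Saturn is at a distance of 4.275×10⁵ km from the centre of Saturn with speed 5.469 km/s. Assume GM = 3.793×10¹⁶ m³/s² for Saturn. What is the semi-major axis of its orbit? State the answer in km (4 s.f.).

a ≈ 2.571×10⁵ km

r = 4.275×10⁸ m.
Specific orbital energy ε = v²/2 − μ/r = (5469)²/2 − 3.793×10¹⁶/4.275×10⁸ = -7.377×10⁷ J/kg.
Since ε = −μ/(2a), a = −μ/(2ε) = 2.571×10⁸ m = 2.5708×10⁵ km.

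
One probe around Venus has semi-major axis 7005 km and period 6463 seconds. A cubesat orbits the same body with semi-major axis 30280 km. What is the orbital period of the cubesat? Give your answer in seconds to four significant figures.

Kepler's third law: T² ∝ a³, so T₂ = T₁ (a₂/a₁)^(3/2).
a₂/a₁ = 4.323, (a₂/a₁)^(3/2) = 8.987.
T₂ = 6463 × 8.987 = 58080 seconds.

T₂ ≈ 58080 seconds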